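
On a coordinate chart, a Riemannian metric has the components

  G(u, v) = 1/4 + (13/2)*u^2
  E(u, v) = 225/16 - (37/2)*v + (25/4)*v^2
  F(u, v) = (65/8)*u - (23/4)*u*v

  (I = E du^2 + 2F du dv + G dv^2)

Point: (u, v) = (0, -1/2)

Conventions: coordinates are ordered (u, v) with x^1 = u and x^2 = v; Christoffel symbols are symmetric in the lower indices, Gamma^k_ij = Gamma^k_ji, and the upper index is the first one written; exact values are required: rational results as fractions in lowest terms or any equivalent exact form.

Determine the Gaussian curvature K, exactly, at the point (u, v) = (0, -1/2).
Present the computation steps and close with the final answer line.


E = 199/8, F = 0, G = 1/4, EG - F^2 = 199/32 at the point
E_u = 0, E_v = -99/4, F_u = 11, F_v = 0, G_u = 0, G_v = 0
E_vv = 25/2, F_uv = -23/4, G_uu = 13
K follows from Brioschi's formula, (det M1 - det M2)/(EG - F^2)^2.
M1 = [[-E_vv/2 + F_uv - G_uu/2, E_u/2, F_u - E_v/2], [F_v - G_u/2, E, F], [G_v/2, F, G]] = [[-37/2, 0, 187/8], [0, 199/8, 0], [0, 0, 1/4]]; det M1 = -7363/64
M2 = [[0, E_v/2, G_u/2], [E_v/2, E, F], [G_u/2, F, G]] = [[0, -99/8, 0], [-99/8, 199/8, 0], [0, 0, 1/4]]; det M2 = -9801/256
det M1 - det M2 = -19651/256; K = -19651/256 / (199/32)^2 = -78604/39601

Answer: K = -78604/39601


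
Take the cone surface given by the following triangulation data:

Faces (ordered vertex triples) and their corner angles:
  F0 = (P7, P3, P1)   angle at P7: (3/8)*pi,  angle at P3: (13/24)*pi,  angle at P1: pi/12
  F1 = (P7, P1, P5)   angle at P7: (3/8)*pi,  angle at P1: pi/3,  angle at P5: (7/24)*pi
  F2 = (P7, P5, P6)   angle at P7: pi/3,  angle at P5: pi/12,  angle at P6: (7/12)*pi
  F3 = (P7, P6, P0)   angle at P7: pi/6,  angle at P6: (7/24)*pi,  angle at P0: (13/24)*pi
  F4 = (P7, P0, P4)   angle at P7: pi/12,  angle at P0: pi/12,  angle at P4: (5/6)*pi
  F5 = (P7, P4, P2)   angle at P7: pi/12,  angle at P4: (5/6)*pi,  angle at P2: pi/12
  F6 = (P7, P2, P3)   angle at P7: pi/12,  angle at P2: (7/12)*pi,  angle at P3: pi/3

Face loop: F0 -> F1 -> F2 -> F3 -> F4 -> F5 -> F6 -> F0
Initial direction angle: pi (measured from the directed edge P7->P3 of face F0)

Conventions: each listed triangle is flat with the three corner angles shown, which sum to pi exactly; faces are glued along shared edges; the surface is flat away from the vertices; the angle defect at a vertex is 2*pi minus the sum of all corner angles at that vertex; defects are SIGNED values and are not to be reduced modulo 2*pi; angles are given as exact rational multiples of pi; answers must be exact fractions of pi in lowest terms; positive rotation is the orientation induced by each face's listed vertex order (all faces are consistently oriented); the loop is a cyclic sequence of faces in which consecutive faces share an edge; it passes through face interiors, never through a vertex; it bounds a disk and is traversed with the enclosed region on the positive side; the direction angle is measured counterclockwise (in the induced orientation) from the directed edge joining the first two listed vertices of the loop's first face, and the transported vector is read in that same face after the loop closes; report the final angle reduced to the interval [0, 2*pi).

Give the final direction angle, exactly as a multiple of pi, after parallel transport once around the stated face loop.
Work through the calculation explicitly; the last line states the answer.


enclosed vertex P7: corner angles sum to (3/2)*pi, defect = 2*pi - (3/2)*pi = pi/2
the rotation equals the total enclosed defect, so the final angle is initial + defects (mod 2*pi)
final angle = pi + pi/2 = (3/2)*pi (mod 2*pi)

Answer: final direction angle = (3/2)*pi


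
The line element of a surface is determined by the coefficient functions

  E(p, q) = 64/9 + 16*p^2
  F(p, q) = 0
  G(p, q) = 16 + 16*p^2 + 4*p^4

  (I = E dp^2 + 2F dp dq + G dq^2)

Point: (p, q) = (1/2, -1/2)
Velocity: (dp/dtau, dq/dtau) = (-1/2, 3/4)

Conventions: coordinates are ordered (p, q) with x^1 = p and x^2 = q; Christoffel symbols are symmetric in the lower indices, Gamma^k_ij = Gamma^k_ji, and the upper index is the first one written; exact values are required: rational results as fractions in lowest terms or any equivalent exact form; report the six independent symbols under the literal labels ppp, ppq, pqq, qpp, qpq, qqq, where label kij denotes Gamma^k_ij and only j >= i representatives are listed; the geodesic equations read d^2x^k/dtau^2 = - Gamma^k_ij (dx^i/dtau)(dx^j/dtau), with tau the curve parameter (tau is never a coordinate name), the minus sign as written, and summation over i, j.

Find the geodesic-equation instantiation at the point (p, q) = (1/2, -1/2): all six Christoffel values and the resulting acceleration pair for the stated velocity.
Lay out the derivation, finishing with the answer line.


E = 100/9, F = 0, G = 81/4 at the point
E_p = 16, E_q = 0, F_p = 0, F_q = 0, G_p = 18, G_q = 0
EG - F^2 = 225;  g^inv = (1/225) * [[81/4, 0], [0, 100/9]]
first-kind symbols [ij,l] = (1/2)(d_i g_jl + d_j g_il - d_l g_ij): [pp,p] = E_p/2 = 8, [pp,q] = F_p - E_q/2 = 0, [pq,p] = E_q/2 = 0, [pq,q] = G_p/2 = 9, [qq,p] = F_q - G_p/2 = -9, [qq,q] = G_q/2 = 0
Gamma^p_ij = (G*[ij,p] - F*[ij,q])/(EG - F^2), Gamma^q_ij = (E*[ij,q] - F*[ij,p])/(EG - F^2)
Gamma_ppp = 18/25, Gamma_ppq = 0, Gamma_pqq = -81/100, Gamma_qpp = 0, Gamma_qpq = 4/9, Gamma_qqq = 0
d^2p/dtau^2 = -(Gamma_ppp*(-1/2)^2 + 2*Gamma_ppq*(-1/2)*(3/4) + Gamma_pqq*(3/4)^2) = 441/1600
d^2q/dtau^2 = -(Gamma_qpp*(-1/2)^2 + 2*Gamma_qpq*(-1/2)*(3/4) + Gamma_qqq*(3/4)^2) = 1/3

Answer: Gamma_ppp = 18/25, Gamma_ppq = 0, Gamma_pqq = -81/100, Gamma_qpp = 0, Gamma_qpq = 4/9, Gamma_qqq = 0; accelerations (d^2p/dtau^2, d^2q/dtau^2) = (441/1600, 1/3)


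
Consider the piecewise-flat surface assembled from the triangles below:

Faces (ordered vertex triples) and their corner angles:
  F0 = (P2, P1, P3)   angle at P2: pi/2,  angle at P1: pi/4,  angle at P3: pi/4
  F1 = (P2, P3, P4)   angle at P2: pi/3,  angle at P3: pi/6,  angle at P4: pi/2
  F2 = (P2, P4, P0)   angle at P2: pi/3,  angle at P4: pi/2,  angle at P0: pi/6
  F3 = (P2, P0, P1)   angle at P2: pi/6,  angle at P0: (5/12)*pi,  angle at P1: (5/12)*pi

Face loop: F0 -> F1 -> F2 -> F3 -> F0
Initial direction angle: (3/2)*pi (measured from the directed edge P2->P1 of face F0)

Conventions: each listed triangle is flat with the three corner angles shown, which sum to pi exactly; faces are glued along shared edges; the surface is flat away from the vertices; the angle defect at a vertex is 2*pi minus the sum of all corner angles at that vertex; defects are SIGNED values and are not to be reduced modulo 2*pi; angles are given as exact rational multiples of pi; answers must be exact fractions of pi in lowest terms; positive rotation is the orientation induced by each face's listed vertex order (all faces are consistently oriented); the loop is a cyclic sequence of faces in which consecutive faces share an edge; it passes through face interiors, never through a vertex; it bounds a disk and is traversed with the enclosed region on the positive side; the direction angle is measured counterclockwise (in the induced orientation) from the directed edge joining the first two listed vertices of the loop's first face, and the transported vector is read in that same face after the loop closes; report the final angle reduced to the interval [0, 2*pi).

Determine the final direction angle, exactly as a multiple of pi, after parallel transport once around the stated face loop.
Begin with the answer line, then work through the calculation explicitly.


Answer: final direction angle = pi/6

enclosed vertex P2: corner angles sum to (4/3)*pi, defect = 2*pi - (4/3)*pi = (2/3)*pi
the rotation equals the total enclosed defect, so the final angle is initial + defects (mod 2*pi)
final angle = (3/2)*pi + (2/3)*pi = pi/6 (mod 2*pi)


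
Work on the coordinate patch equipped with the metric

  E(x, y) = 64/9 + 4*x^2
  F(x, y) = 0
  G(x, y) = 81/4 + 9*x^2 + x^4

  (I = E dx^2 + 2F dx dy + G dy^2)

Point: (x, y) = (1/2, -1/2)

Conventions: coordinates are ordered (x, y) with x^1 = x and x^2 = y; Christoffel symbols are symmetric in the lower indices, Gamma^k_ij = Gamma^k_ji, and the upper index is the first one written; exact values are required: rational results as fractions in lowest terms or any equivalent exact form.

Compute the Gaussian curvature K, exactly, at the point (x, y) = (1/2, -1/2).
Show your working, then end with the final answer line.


E = 73/9, F = 0, G = 361/16, EG - F^2 = 26353/144 at the point
E_x = 4, E_y = 0, F_x = 0, F_y = 0, G_x = 19/2, G_y = 0
E_yy = 0, F_xy = 0, G_xx = 21
Using the Brioschi determinant formula for K from the metric derivatives:
M1 = [[-E_yy/2 + F_xy - G_xx/2, E_x/2, F_x - E_y/2], [F_y - G_x/2, E, F], [G_y/2, F, G]] = [[-21/2, 2, 0], [-19/4, 73/9, 0], [0, 0, 361/16]]; det M1 = -81947/48
M2 = [[0, E_y/2, G_x/2], [E_y/2, E, F], [G_x/2, F, G]] = [[0, 0, 19/4], [0, 73/9, 0], [19/4, 0, 361/16]]; det M2 = -26353/144
det M1 - det M2 = -13718/9; K = -13718/9 / (26353/144)^2 = -4608/101251

Answer: K = -4608/101251


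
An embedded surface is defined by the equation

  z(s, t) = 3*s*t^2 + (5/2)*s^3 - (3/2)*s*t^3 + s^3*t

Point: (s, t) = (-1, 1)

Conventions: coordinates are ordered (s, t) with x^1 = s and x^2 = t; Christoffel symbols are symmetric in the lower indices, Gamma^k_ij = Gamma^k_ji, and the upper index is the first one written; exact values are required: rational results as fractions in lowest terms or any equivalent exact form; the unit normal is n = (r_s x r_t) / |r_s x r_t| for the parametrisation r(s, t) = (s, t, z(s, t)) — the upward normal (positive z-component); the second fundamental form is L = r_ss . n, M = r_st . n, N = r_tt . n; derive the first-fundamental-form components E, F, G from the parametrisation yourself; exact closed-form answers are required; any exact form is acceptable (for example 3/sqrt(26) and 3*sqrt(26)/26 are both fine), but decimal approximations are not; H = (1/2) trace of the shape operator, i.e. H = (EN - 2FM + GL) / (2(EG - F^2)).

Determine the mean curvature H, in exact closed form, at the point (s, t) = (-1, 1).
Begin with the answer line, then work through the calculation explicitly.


Answer: H = 201*sqrt(5)/3025

z_s = 12, z_t = -5/2, z_ss = -21, z_st = 9/2, z_tt = 3
E = 145, F = -30, G = 29/4; answer radicand W^2 = 605/4
unnormalised second-form numerators: l = -21, m = 9/2, n = 3; L = l/sqrt(605/4), and similarly M = m/sqrt(W^2), N = n/sqrt(W^2)
H = (E*n - 2*F*m + G*l) / (2*(EG - F^2)*sqrt(W^2)); E*n - 2*F*m + G*l = 2211/4, EG - F^2 = 605/4, so H = (201/110)/sqrt(605/4)


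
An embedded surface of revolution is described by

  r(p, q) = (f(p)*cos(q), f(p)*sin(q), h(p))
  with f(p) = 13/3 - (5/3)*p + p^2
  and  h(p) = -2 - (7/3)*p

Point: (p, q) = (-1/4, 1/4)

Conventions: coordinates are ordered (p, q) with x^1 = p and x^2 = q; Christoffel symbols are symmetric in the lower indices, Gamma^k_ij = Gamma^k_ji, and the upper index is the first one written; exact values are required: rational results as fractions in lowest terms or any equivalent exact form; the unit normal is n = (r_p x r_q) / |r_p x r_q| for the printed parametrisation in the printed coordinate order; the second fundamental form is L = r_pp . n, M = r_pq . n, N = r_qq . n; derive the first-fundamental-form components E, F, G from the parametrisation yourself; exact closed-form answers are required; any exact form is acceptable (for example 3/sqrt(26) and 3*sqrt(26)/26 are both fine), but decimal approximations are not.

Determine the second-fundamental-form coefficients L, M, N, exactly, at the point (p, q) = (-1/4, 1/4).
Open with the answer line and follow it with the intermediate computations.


Answer: L = 28*sqrt(365)/365, M = 0, N = -539*sqrt(365)/2920

f = 77/16, f' = -13/6, f'' = 2, h' = -7/3, h'' = 0
E = 365/36, F = 0, G = 5929/256; answer radicand W^2 = 365/36
unnormalised second-form numerators: l = 14/3, m = 0, n = -539/48; L = l/sqrt(365/36), and similarly M = m/sqrt(W^2), N = n/sqrt(W^2)


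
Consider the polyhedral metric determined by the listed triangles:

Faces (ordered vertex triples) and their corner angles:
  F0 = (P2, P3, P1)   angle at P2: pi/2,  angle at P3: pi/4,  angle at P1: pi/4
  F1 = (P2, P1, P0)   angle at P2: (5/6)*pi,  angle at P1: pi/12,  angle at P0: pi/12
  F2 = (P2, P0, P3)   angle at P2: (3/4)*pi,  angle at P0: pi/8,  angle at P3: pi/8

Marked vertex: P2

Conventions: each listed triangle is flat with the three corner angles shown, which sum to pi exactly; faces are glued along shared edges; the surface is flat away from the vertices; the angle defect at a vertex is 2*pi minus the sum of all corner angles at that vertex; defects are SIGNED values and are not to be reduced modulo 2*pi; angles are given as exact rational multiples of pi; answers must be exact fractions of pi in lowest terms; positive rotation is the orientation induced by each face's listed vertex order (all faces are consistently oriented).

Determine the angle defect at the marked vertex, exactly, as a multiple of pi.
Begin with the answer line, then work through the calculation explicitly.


Answer: defect(P2) = -pi/12

Sum of corner angles at P2: (25/12)*pi
defect = 2*pi - (25/12)*pi


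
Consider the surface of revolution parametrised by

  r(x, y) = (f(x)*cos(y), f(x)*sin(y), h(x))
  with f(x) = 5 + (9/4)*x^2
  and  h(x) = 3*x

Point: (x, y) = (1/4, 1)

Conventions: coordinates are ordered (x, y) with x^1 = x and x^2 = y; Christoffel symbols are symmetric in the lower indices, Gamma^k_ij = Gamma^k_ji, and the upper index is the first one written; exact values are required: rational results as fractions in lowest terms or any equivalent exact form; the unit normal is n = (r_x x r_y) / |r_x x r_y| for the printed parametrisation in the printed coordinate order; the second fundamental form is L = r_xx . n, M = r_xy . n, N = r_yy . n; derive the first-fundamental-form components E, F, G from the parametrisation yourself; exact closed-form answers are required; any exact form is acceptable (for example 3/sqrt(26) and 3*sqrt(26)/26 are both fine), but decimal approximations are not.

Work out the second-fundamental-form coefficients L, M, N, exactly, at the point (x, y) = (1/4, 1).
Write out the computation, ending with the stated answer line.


f = 329/64, f' = 9/8, f'' = 9/2, h' = 3, h'' = 0
E = 657/64, F = 0, G = 108241/4096; answer radicand W^2 = 657/64
unnormalised second-form numerators: l = -27/2, m = 0, n = 987/64; L = l/sqrt(657/64), and similarly M = m/sqrt(W^2), N = n/sqrt(W^2)

Answer: L = -36*sqrt(73)/73, M = 0, N = 329*sqrt(73)/584


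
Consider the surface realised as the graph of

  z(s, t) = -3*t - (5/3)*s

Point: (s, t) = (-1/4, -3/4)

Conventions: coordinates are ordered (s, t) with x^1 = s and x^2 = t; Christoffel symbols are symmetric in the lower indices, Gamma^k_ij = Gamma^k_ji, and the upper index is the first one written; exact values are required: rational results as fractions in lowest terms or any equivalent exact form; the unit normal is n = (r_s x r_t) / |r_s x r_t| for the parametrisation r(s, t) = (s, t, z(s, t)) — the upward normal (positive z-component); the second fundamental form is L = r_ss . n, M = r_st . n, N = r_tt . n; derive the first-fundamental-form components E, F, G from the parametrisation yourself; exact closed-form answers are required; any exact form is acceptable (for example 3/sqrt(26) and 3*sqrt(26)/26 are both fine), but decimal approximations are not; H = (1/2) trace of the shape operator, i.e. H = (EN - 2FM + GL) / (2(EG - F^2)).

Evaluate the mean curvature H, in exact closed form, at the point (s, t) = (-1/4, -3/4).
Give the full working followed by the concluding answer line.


z_s = -5/3, z_t = -3, z_ss = 0, z_st = 0, z_tt = 0
E = 34/9, F = 5, G = 10; answer radicand W^2 = 115/9
unnormalised second-form numerators: l = 0, m = 0, n = 0; L = l/sqrt(115/9), and similarly M = m/sqrt(W^2), N = n/sqrt(W^2)
H = (E*n - 2*F*m + G*l) / (2*(EG - F^2)*sqrt(W^2)); E*n - 2*F*m + G*l = 0, EG - F^2 = 115/9, so H = (0)/sqrt(115/9)

Answer: H = 0


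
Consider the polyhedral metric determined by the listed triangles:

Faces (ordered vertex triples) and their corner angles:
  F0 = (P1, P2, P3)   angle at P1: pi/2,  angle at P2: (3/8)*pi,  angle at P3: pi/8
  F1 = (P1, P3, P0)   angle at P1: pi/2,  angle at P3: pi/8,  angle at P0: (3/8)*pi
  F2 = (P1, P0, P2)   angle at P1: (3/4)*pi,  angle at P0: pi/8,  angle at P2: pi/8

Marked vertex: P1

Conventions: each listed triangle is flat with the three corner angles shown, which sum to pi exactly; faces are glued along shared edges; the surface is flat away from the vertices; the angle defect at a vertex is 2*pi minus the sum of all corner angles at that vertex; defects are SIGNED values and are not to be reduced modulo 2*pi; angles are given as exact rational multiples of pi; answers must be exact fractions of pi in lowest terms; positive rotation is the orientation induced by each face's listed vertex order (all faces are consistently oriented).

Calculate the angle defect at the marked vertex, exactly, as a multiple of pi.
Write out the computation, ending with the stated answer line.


Sum of corner angles at P1: (7/4)*pi
defect = 2*pi - (7/4)*pi

Answer: defect(P1) = pi/4


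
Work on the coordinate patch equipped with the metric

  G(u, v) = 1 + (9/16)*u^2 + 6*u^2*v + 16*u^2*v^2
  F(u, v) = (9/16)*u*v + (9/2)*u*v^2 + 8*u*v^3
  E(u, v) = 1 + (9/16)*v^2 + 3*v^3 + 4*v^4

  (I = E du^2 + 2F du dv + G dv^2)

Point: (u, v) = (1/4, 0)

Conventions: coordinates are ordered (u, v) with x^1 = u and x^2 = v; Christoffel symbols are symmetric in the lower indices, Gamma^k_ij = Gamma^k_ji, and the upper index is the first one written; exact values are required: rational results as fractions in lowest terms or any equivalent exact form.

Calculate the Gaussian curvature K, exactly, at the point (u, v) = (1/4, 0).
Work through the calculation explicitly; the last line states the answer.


E = 1, F = 0, G = 265/256, EG - F^2 = 265/256 at the point
E_u = 0, E_v = 0, F_u = 0, F_v = 9/64, G_u = 9/32, G_v = 3/8
E_vv = 9/8, F_uv = 9/16, G_uu = 9/8
Compute both Brioschi determinants and normalise by (EG - F^2)^2.
M1 = [[-E_vv/2 + F_uv - G_uu/2, E_u/2, F_u - E_v/2], [F_v - G_u/2, E, F], [G_v/2, F, G]] = [[-9/16, 0, 0], [0, 1, 0], [3/16, 0, 265/256]]; det M1 = -2385/4096
M2 = [[0, E_v/2, G_u/2], [E_v/2, E, F], [G_u/2, F, G]] = [[0, 0, 9/64], [0, 1, 0], [9/64, 0, 265/256]]; det M2 = -81/4096
det M1 - det M2 = -9/16; K = -9/16 / (265/256)^2 = -36864/70225

Answer: K = -36864/70225


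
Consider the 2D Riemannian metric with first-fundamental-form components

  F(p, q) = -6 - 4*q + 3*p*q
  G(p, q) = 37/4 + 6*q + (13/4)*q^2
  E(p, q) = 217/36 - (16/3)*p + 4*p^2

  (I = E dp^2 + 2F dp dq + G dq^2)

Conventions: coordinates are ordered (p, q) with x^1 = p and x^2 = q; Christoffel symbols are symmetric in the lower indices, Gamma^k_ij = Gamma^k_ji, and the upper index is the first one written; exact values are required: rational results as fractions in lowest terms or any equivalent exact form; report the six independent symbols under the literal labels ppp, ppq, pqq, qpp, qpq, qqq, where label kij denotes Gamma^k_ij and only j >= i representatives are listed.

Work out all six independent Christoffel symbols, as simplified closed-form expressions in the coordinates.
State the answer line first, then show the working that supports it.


Answer: Gamma_ppp = (576*p*q^2 + 3456*p*q + 5328*p + 480*q^2 + 288*q - 3552)/(576*p^2*q^2 + 3456*p^2*q + 5328*p^2 + 960*p*q^2 + 576*p*q - 7104*p + 517*q^2 - 1704*q + 2845), Gamma_ppq = 0, Gamma_pqq = (1296*p*q + 3996*p + 1080*q - 2736)/(576*p^2*q^2 + 3456*p^2*q + 5328*p^2 + 960*p*q^2 + 576*p*q - 7104*p + 517*q^2 - 1704*q + 2845), Gamma_qpp = (1152*p*q + 3456*p + 1068*q - 2304)/(576*p^2*q^2 + 3456*p^2*q + 5328*p^2 + 960*p*q^2 + 576*p*q - 7104*p + 517*q^2 - 1704*q + 2845), Gamma_qpq = 0, Gamma_qqq = (576*p^2*q + 1728*p^2 + 960*p*q + 288*p + 517*q - 852)/(576*p^2*q^2 + 3456*p^2*q + 5328*p^2 + 960*p*q^2 + 576*p*q - 7104*p + 517*q^2 - 1704*q + 2845)

E = 217/36 - (16/3)*p + 4*p^2; F = -6 - 4*q + 3*p*q; G = 37/4 + 6*q + (13/4)*q^2
Gamma^k_ij = (1/2) g^{kl} (d_i g_jl + d_j g_il - d_l g_ij), with g^inv = (1/(EG-F^2)) [[G, -F], [-F, E]]
first partials: E_p = -16/3 + 8*p, E_q = 0, F_p = 3*q, F_q = -4 + 3*p, G_p = 0, G_q = 6 + (13/2)*q
D = EG - F^2 = 2845/144 - (71/6)*q - (148/3)*p + (517/144)*q^2 + 4*p*q + 37*p^2 + (20/3)*p*q^2 + 24*p^2*q + 4*p^2*q^2
expanded: Gamma^p_pp = (G E_p - 2F F_p + F E_q)/(2D), Gamma^p_pq = (G E_q - F G_p)/(2D), Gamma^p_qq = (2G F_q - G G_p - F G_q)/(2D), Gamma^q_pp = (2E F_p - E E_q - F E_p)/(2D), Gamma^q_pq = (E G_p - F E_q)/(2D), Gamma^q_qq = (E G_q - 2F F_q + F G_p)/(2D); substitute and cancel common factors


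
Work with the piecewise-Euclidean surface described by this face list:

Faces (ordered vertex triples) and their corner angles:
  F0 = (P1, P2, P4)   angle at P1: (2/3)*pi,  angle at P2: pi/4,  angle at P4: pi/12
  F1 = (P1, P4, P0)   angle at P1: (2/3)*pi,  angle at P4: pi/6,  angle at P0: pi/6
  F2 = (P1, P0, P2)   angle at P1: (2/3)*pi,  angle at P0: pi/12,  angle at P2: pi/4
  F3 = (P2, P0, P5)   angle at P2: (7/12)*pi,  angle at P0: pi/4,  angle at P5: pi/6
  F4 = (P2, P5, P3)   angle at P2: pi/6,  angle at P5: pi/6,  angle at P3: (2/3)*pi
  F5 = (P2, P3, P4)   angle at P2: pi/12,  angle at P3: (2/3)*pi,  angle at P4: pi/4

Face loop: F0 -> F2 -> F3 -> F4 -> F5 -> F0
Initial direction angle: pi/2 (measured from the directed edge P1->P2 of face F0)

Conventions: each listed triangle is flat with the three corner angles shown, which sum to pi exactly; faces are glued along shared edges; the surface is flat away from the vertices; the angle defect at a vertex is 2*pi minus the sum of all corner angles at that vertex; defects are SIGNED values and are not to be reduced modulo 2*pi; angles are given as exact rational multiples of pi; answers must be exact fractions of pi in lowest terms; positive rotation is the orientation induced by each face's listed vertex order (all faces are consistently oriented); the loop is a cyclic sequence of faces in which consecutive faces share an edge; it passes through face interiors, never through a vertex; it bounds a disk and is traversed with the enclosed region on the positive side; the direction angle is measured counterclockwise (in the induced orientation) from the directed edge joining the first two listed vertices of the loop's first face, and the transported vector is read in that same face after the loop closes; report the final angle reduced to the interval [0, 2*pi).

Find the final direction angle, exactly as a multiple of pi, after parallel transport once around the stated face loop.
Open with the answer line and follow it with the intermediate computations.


Answer: final direction angle = (7/6)*pi

enclosed vertex P2: corner angles sum to (4/3)*pi, defect = 2*pi - (4/3)*pi = (2/3)*pi
adding the enclosed defects to the starting angle (mod 2*pi, induced orientation) gives the holonomy
final angle = pi/2 + (2/3)*pi = (7/6)*pi (mod 2*pi)


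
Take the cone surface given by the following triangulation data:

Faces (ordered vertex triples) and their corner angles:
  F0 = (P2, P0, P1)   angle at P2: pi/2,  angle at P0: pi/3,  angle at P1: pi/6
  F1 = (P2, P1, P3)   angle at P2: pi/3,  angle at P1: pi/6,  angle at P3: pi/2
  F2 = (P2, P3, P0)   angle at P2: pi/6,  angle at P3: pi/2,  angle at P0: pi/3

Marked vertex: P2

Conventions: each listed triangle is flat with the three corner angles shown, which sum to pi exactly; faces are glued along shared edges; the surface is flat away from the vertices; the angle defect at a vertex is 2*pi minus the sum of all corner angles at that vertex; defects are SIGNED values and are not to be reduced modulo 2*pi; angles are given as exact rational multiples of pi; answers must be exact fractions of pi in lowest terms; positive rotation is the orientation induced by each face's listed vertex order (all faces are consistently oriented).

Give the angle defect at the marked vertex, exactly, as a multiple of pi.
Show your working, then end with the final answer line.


Sum of corner angles at P2: pi
defect = 2*pi - pi

Answer: defect(P2) = pi


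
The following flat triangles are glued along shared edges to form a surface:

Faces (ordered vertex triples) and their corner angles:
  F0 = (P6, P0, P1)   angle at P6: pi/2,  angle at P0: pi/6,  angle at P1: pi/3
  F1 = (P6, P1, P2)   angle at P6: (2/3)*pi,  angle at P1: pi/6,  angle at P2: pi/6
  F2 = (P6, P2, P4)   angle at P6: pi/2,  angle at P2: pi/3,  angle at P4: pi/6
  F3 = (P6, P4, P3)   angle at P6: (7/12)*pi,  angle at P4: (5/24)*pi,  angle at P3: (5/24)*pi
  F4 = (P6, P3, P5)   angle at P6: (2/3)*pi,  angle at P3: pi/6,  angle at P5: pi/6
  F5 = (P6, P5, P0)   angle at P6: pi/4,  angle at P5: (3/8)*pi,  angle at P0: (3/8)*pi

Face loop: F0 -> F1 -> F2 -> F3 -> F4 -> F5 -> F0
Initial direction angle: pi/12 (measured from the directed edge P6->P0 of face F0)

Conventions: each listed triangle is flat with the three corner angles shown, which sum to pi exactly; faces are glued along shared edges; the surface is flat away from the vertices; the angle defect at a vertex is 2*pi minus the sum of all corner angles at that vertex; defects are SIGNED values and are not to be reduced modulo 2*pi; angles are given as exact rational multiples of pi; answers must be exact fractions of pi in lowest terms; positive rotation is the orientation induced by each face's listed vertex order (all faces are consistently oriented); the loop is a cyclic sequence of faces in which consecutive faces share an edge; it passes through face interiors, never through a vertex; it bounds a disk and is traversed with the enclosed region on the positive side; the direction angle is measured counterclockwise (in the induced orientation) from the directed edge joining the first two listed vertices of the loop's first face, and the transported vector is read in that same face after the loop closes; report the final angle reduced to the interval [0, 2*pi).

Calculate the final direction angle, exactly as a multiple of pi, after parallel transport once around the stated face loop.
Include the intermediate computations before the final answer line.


enclosed vertex P6: corner angles sum to (19/6)*pi, defect = 2*pi - (19/6)*pi = (-7/6)*pi
by Gauss-Bonnet the loop rotates the vector by the enclosed defect sum (positive orientation, mod 2*pi)
final angle = pi/12 - (7/6)*pi = (11/12)*pi (mod 2*pi)

Answer: final direction angle = (11/12)*pi


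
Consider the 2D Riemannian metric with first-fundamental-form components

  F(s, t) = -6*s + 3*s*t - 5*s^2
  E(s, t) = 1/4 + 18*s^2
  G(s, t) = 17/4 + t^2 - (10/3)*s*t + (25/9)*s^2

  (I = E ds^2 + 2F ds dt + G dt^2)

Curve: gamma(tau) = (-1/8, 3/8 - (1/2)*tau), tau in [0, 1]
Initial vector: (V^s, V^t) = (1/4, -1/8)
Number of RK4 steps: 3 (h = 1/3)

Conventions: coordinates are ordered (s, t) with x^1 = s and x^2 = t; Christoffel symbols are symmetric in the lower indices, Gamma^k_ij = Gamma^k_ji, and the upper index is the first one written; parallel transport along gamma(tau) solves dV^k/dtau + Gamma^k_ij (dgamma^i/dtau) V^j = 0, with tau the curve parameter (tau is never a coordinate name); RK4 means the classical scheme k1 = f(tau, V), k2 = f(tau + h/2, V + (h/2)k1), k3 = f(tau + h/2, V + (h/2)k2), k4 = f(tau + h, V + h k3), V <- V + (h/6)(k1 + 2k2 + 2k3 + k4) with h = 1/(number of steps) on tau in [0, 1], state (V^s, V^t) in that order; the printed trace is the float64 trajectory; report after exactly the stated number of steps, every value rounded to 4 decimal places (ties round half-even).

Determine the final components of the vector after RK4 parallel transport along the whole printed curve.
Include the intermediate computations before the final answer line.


gamma'(tau) = (0, -1/2); f(tau, V)^k = -Gamma^k_ij(gamma(tau)) gamma'^i(tau) V^j; h = 1/3; intermediate values shown to 6 dp
curve data and Christoffel symbols at the stage parameters:
  tau = 0.000000: gamma = (-0.125000, 0.375000), gamma' = (0.000000, -0.500000); Gamma_sss = -3.896543, Gamma_sst = 0.239521, Gamma_stt = 1.127605, Gamma_tss = -0.338751, Gamma_tst = -0.239521, Gamma_ttt = -0.003422
  tau = 0.166667: gamma = (-0.125000, 0.291667), gamma' = (0.000000, -0.500000); Gamma_sss = -3.830508, Gamma_sst = 0.225989, Gamma_stt = 0.858757, Gamma_tss = -0.382298, Gamma_tst = -0.213434, Gamma_ttt = 0.003766
  tau = 0.333333: gamma = (-0.125000, 0.208333), gamma' = (0.000000, -0.500000); Gamma_sss = -3.756641, Gamma_sst = 0.206421, Gamma_stt = 0.583579, Gamma_tss = -0.428269, Gamma_tst = -0.184692, Gamma_ttt = 0.015862
  tau = 0.500000: gamma = (-0.125000, 0.125000), gamma' = (0.000000, -0.500000); Gamma_sss = -3.674628, Gamma_sst = 0.180261, Gamma_stt = 0.300636, Gamma_tss = -0.476566, Gamma_tst = -0.153222, Gamma_ttt = 0.033348
  tau = 0.666667: gamma = (-0.125000, 0.041667), gamma' = (0.000000, -0.500000); Gamma_sss = -3.584252, Gamma_sst = 0.146982, Gamma_stt = 0.008399, Gamma_tss = -0.527034, Gamma_tst = -0.118985, Gamma_ttt = 0.056693
  tau = 0.833333: gamma = (-0.125000, -0.041667), gamma' = (0.000000, -0.500000); Gamma_sss = -3.485411, Gamma_sst = 0.106101, Gamma_stt = -0.294724, Gamma_tss = -0.579455, Gamma_tst = -0.081987, Gamma_ttt = 0.086327
  tau = 1.000000: gamma = (-0.125000, -0.125000), gamma' = (0.000000, -0.500000); Gamma_sss = -3.378148, Gamma_sst = 0.057210, Gamma_stt = -0.610355, Gamma_tss = -0.633543, Gamma_tst = -0.042286, Gamma_ttt = 0.122629
step 0: V^s = 0.2500, V^t = -0.1250
step 1: k1 = (-0.040535, -0.029726), k2 = (-0.028314, -0.026203), k3 = (-0.027832, -0.026419), k4 = (-0.014198, -0.023291); V <- V + (h/6)(k1 + 2k2 + 2k3 + k4): V^s = 0.2407, V^t = -0.1338
step 2: k1 = (-0.014194, -0.023291), k2 = (0.000788, -0.020556), k3 = (0.001082, -0.020740), k4 = (0.017126, -0.018331); V <- V + (h/6)(k1 + 2k2 + 2k3 + k4): V^s = 0.2411, V^t = -0.1407
step 3: k1 = (0.017127, -0.018331), k2 = (0.034125, -0.016205), k3 = (0.034223, -0.016306), k4 = (0.051818, -0.014298); V <- V + (h/6)(k1 + 2k2 + 2k3 + k4): V^s = 0.2525, V^t = -0.1461

Answer: V^s = 0.2525, V^t = -0.1461


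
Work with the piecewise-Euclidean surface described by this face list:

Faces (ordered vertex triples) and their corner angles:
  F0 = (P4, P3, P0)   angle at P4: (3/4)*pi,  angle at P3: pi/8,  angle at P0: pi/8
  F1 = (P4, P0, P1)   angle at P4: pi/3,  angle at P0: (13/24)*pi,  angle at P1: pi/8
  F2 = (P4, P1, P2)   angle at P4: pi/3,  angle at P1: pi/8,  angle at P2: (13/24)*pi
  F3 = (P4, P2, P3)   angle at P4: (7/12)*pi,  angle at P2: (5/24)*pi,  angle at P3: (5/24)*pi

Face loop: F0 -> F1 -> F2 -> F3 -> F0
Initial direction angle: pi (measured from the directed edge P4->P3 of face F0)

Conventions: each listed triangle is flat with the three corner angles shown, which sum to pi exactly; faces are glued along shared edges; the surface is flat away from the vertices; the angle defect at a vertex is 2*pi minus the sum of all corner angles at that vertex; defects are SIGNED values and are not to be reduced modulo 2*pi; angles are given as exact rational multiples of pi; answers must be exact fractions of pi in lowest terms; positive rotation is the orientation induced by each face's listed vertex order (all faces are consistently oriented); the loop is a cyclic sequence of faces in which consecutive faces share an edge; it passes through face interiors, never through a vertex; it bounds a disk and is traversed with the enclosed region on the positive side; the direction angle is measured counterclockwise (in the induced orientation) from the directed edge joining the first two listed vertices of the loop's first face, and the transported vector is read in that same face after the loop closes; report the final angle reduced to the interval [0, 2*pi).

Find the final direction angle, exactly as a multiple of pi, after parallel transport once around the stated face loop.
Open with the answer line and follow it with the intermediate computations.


Answer: final direction angle = pi

enclosed vertex P4: corner angles sum to 2*pi, defect = 2*pi - 2*pi = 0
transport around the loop rotates by the sum of enclosed defects; add to the initial angle mod 2*pi
final angle = pi + 0 = pi (mod 2*pi)


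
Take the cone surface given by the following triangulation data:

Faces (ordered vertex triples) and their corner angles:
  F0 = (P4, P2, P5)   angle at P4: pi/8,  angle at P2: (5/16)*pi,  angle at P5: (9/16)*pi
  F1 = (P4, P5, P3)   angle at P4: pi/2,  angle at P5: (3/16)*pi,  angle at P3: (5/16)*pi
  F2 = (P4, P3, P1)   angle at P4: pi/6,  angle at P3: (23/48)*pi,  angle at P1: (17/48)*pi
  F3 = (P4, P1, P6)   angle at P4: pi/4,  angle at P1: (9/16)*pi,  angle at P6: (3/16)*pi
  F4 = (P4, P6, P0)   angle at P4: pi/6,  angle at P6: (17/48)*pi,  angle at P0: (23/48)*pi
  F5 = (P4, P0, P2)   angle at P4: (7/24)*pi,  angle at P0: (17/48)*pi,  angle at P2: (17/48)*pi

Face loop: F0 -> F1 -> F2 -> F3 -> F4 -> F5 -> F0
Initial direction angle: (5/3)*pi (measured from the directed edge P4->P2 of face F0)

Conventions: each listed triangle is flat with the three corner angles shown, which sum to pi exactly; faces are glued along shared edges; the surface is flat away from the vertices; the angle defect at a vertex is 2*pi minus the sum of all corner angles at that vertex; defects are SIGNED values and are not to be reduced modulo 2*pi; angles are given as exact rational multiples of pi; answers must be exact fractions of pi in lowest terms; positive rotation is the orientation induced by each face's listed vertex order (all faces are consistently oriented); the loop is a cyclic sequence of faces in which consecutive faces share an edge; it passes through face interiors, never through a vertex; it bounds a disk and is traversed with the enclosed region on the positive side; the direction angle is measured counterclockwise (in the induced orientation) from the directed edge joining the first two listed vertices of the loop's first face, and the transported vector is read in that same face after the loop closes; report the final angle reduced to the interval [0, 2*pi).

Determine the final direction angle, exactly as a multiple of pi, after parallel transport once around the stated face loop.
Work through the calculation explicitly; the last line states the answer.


enclosed vertex P4: corner angles sum to (3/2)*pi, defect = 2*pi - (3/2)*pi = pi/2
summing the enclosed defects onto the initial angle, mod 2*pi in the induced orientation:
final angle = (5/3)*pi + pi/2 = pi/6 (mod 2*pi)

Answer: final direction angle = pi/6


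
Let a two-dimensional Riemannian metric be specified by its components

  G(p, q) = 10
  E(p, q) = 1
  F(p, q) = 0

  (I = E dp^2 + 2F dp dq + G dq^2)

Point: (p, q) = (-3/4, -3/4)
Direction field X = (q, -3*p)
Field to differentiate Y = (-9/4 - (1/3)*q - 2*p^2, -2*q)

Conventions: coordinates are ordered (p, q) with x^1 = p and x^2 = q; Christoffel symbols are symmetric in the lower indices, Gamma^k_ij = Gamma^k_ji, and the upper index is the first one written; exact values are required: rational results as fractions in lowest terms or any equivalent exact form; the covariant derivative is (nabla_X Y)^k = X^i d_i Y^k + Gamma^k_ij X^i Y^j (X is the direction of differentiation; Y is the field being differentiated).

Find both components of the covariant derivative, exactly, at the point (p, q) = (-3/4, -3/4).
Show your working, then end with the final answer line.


E = 1, F = 0, G = 10 at the point
E_p = 0, E_q = 0, F_p = 0, F_q = 0, G_p = 0, G_q = 0
EG - F^2 = 10;  g^inv = (1/10) * [[10, 0], [0, 1]]
first-kind symbols [ij,l] = (1/2)(d_i g_jl + d_j g_il - d_l g_ij): [pp,p] = E_p/2 = 0, [pp,q] = F_p - E_q/2 = 0, [pq,p] = E_q/2 = 0, [pq,q] = G_p/2 = 0, [qq,p] = F_q - G_p/2 = 0, [qq,q] = G_q/2 = 0
Gamma^p_ij = (G*[ij,p] - F*[ij,q])/(EG - F^2), Gamma^q_ij = (E*[ij,q] - F*[ij,p])/(EG - F^2)
Gamma_ppp = 0, Gamma_ppq = 0, Gamma_pqq = 0, Gamma_qpp = 0, Gamma_qpq = 0, Gamma_qqq = 0
X = (-3/4, 9/4), Y = (-25/8, 3/2) at the point

Answer: (nabla_X Y)^p = -3, (nabla_X Y)^q = -9/2


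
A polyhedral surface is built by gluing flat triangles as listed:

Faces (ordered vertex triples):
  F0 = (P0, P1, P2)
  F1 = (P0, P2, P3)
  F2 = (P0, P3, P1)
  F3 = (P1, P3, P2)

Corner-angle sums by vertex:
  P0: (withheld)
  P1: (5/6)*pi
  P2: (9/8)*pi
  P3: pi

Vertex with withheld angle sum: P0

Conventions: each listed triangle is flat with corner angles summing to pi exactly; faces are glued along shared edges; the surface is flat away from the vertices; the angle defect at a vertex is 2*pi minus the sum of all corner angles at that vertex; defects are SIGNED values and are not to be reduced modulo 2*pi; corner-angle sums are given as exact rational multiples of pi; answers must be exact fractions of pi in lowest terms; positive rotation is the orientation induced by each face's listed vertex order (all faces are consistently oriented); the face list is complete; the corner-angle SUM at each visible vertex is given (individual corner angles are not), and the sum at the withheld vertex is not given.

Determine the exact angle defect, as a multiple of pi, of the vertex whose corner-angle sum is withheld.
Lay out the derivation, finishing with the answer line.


V = 4, E = 6, F = 4; chi = V - E + F = 2
Gauss-Bonnet: total defect = 2*pi*chi = 4*pi; visible defects sum to (73/24)*pi

Answer: defect(P0) = (23/24)*pi


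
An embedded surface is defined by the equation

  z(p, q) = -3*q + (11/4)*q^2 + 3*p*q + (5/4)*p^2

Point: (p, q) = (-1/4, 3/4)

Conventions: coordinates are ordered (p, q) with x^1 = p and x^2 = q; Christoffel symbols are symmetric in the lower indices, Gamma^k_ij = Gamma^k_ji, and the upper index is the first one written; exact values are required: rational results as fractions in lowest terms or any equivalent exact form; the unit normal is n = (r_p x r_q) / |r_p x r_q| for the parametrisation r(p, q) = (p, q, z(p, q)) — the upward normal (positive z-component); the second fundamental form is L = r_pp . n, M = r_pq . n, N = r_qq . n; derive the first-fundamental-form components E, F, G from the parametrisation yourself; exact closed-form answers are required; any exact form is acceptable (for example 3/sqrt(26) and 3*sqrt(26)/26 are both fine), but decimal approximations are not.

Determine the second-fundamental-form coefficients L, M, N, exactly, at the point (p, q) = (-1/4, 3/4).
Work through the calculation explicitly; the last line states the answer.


z_p = 13/8, z_q = 3/8, z_pp = 5/2, z_pq = 3, z_qq = 11/2
E = 233/64, F = 39/64, G = 73/64; answer radicand W^2 = 121/32
unnormalised second-form numerators: l = 5/2, m = 3, n = 11/2; L = l/sqrt(121/32), and similarly M = m/sqrt(W^2), N = n/sqrt(W^2)

Answer: L = 10*sqrt(2)/11, M = 12*sqrt(2)/11, N = 2*sqrt(2)


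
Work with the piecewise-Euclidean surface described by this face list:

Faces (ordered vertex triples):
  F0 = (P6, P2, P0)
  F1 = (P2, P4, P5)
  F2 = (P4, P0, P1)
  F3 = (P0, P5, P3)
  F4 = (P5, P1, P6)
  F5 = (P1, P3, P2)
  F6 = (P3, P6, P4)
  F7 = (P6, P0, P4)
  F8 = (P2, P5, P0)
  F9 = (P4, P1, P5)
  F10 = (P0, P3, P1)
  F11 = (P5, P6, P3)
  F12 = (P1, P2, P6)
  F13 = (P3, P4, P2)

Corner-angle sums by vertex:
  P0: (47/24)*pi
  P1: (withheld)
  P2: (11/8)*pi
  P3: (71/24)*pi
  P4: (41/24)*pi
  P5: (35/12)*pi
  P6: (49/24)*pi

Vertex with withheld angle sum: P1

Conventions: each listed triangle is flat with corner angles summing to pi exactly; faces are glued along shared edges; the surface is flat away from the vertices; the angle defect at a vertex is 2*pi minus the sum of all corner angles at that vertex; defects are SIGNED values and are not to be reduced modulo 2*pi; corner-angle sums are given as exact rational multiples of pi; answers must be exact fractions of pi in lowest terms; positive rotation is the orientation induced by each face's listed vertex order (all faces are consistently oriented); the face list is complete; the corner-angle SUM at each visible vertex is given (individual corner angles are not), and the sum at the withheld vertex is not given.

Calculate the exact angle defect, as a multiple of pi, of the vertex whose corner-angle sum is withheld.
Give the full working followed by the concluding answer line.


V = 7, E = 21, F = 14; chi = V - E + F = 0
Gauss-Bonnet: total defect = 2*pi*chi = 0; visible defects sum to (-23/24)*pi

Answer: defect(P1) = (23/24)*pi
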